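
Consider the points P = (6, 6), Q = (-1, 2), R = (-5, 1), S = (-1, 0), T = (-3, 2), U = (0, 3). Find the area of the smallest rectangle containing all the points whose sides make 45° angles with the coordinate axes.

48

In coordinates u = x + y, v = x − y the rectangle is axis-aligned; the map (x,y)→(u,v) scales areas by 2.
u-values: 12, 1, -4, -1, -1, 3; range = 12 − (-4) = 16.
v-values: 0, -3, -6, -1, -5, -3; range = 0 − (-6) = 6.
Area = (16 × 6) / 2 = 48.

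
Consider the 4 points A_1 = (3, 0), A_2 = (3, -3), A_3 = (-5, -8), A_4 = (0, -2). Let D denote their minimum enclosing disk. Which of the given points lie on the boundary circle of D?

A_1, A_3

A smallest enclosing disk is always determined by at most three of the input points on its boundary.
The farthest pair is A_1–A_3 with squared distance 128. The circle on this segment as diameter has centre (-1, -4) and r² = 128/4 = 32.
Check A_2: distance² to centre = 17 ≤ 32, so it lies inside.
All remaining points lie in this disk, and no smaller disk contains both endpoints, so this is the minimum enclosing circle.
The points at distance exactly r from the centre are A_1, A_3 — 2 points.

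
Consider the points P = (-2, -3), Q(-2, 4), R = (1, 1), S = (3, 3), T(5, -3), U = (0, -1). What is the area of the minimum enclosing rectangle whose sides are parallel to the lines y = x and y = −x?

77

In coordinates u = x + y, v = x − y the rectangle is axis-aligned; the map (x,y)→(u,v) scales areas by 2.
u-values: -5, 2, 2, 6, 2, -1; range = 6 − (-5) = 11.
v-values: 1, -6, 0, 0, 8, 1; range = 8 − (-6) = 14.
Area = (11 × 14) / 2 = 77.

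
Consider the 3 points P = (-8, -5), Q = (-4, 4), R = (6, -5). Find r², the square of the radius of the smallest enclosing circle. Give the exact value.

Side lengths²: PQ² = 97, PR² = 196, QR² = 181.
Since PR² = 196 < 181 + 97 = 278, the triangle is acute, so the smallest enclosing circle is the circumcircle.
Circumcentre = (-1, -49/18), r² = 17557/324.

17557/324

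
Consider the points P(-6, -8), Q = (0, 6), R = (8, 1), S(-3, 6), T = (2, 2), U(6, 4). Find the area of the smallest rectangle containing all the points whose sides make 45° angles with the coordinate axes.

192

In coordinates u = x + y, v = x − y the rectangle is axis-aligned; the map (x,y)→(u,v) scales areas by 2.
u-values: -14, 6, 9, 3, 4, 10; range = 10 − (-14) = 24.
v-values: 2, -6, 7, -9, 0, 2; range = 7 − (-9) = 16.
Area = (24 × 16) / 2 = 192.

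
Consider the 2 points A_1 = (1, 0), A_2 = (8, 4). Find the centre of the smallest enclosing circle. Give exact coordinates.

(4.5, 2)

The smallest circle enclosing two points has them as diameter endpoints.
Centre = midpoint = (4.5, 2); r² = |A_1A_2|²/4 = 65/4 = 16.25.
Centre = (4.5, 2).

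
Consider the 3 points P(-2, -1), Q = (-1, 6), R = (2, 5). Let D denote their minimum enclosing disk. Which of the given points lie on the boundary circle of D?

P, Q, R

Side lengths²: PQ² = 50, PR² = 52, QR² = 10.
Since PR² = 52 < 50 + 10 = 60, the triangle is acute, so the smallest enclosing circle is the circumcircle.
Circumcentre = (-6/11, 26/11), r² = 1625/121.
The points at distance exactly r from the centre are P, Q, R — 3 points.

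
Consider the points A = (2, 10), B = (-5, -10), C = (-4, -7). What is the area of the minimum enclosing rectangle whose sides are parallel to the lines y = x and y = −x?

175.5

In coordinates u = x + y, v = x − y the rectangle is axis-aligned; the map (x,y)→(u,v) scales areas by 2.
u-values: 12, -15, -11; range = 12 − (-15) = 27.
v-values: -8, 5, 3; range = 5 − (-8) = 13.
Area = (27 × 13) / 2 = 175.5.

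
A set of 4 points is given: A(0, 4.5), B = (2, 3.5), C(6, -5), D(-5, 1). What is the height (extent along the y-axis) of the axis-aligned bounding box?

max y = 4.5, min y = -5, so height = 9.5.

9.5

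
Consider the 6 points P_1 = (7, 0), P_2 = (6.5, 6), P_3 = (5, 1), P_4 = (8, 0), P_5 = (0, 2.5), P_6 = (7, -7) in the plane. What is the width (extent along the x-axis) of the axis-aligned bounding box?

max x = 8, min x = 0, so width = 8.

8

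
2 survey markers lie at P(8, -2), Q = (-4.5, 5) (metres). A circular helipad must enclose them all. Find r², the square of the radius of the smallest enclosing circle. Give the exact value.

The smallest circle enclosing two points has them as diameter endpoints.
Centre = midpoint = (1.75, 1.5); r² = |PQ|²/4 = 205.25/4 = 51.3125.

51.3125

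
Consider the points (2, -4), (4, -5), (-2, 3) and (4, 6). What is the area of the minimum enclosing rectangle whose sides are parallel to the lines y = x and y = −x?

In coordinates u = x + y, v = x − y the rectangle is axis-aligned; the map (x,y)→(u,v) scales areas by 2.
u-values: -2, -1, 1, 10; range = 10 − (-2) = 12.
v-values: 6, 9, -5, -2; range = 9 − (-5) = 14.
Area = (12 × 14) / 2 = 84.

84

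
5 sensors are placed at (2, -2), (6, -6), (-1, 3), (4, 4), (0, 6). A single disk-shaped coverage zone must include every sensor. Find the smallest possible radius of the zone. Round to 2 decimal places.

A smallest enclosing disk is always determined by at most three of the input points on its boundary.
The farthest pair is (6, -6)–(0, 6) with squared distance 180. The circle on this segment as diameter has centre (3, 0) and r² = 180/4 = 45.
Check (2, -2): distance² to centre = 5 ≤ 45, so it lies inside.
All remaining points lie in this disk, and no smaller disk contains both endpoints, so this is the minimum enclosing circle.
r = √45 ≈ 6.71.

6.71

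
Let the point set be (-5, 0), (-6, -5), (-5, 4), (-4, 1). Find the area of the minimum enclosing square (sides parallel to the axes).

81

The bounding box has width 2 and height 9.
An axis-aligned square enclosing the set must have side ≥ max(width, height).
So the minimum side is max(2, 9) = 9.
Area = 9² = 81.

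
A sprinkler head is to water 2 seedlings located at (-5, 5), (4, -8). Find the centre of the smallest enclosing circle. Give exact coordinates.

(-0.5, -1.5)

The smallest circle enclosing two points has them as diameter endpoints.
Centre = midpoint = (-0.5, -1.5); r² = |(-5, 5)−(4, -8)|²/4 = 250/4 = 62.5.
Centre = (-0.5, -1.5).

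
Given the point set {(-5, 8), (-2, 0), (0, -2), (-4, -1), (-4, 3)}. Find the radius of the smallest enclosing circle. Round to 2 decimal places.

A smallest enclosing disk is always determined by at most three of the input points on its boundary.
The farthest pair is (-5, 8)–(0, -2) with squared distance 125. The circle on this segment as diameter has centre (-2.5, 3) and r² = 125/4 = 31.25.
Check (-2, 0): distance² to centre = 9.25 ≤ 31.25, so it lies inside.
All remaining points lie in this disk, and no smaller disk contains both endpoints, so this is the minimum enclosing circle.
r = √(31.25) ≈ 5.59.

5.59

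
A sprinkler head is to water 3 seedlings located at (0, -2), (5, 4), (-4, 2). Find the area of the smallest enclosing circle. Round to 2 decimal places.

67.31

Call the three points A, B, C in the order given.
Side lengths²: AB² = 61, AC² = 32, BC² = 85.
Since BC² = 85 < 61 + 32 = 93, the triangle is acute, so the smallest enclosing circle is the circumcircle.
Circumcentre = (13/22, 57/22), r² = 5185/242.
Area = π·r² = π·5185/242 ≈ 67.31.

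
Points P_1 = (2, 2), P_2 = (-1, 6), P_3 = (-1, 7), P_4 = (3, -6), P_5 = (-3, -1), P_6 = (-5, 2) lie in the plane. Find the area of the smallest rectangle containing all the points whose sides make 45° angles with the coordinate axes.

85

In coordinates u = x + y, v = x − y the rectangle is axis-aligned; the map (x,y)→(u,v) scales areas by 2.
u-values: 4, 5, 6, -3, -4, -3; range = 6 − (-4) = 10.
v-values: 0, -7, -8, 9, -2, -7; range = 9 − (-8) = 17.
Area = (10 × 17) / 2 = 85.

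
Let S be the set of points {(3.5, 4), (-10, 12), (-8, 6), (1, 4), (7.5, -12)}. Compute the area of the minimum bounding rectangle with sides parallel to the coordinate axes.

420

x ranges over [-10, 7.5], width 17.5.
y ranges over [-12, 12], height 24.
Area = 17.5 × 24 = 420.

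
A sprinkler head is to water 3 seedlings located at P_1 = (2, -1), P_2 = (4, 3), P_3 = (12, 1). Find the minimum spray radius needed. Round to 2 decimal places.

5.10

Side lengths²: P_1P_2² = 20, P_1P_3² = 104, P_2P_3² = 68.
Since P_1P_3² = 104 ≥ 68 + 20 = 88, the angle opposite P_1P_3 is not acute, so the smallest enclosing circle has P_1P_3 as diameter.
Centre = midpoint of P_1P_3 = (7, 0), r² = 104/4 = 26.
r = √26 ≈ 5.10.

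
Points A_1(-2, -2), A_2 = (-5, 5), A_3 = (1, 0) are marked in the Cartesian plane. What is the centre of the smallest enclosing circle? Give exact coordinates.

Side lengths²: A_1A_2² = 58, A_1A_3² = 13, A_2A_3² = 61.
Since A_2A_3² = 61 < 58 + 13 = 71, the triangle is acute, so the smallest enclosing circle is the circumcircle.
Circumcentre = (-133/54, 35/18), r² = 22997/1458.
Centre = (-133/54, 35/18).

(-133/54, 35/18)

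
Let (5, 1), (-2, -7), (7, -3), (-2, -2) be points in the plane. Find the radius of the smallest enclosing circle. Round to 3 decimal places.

5.321

The minimum enclosing circle is determined by three boundary points: (5, 1), (-2, -7), (7, -3).
Their circumcentre is (37/22, -139/44) with r² = 54805/1936.
The farthest remaining point (-2, -2) is at distance² 28845/1936 ≤ 54805/1936.
r = √(54805/1936) ≈ 5.321.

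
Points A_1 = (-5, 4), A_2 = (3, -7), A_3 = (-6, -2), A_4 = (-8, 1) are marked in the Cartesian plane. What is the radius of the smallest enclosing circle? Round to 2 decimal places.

6.88

A smallest enclosing disk is always determined by at most three of the input points on its boundary.
The minimum enclosing circle is determined by three boundary points: A_1, A_2, A_4.
Their circumcentre is (-71/38, -81/38) with r² = 34225/722.
The farthest remaining point A_3 is at distance² 12337/722 ≤ 34225/722.
r = √(34225/722) ≈ 6.88.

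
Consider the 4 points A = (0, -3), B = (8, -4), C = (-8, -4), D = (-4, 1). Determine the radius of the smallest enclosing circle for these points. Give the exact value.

By Welzl's lemma the MEC is supported by two points (diametrically opposite) or three points (on a circumcircle).
The farthest pair is B–C with squared distance 256. The circle on this segment as diameter has centre (0, -4) and r² = 256/4 = 64.
Check A: distance² to centre = 1 ≤ 64, so it lies inside.
All remaining points lie in this disk, and no smaller disk contains both endpoints, so this is the minimum enclosing circle.
r = √64 = 8.

8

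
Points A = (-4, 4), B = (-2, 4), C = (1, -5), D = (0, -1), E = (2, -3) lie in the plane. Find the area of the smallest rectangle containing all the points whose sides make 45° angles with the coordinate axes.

42

In coordinates u = x + y, v = x − y the rectangle is axis-aligned; the map (x,y)→(u,v) scales areas by 2.
u-values: 0, 2, -4, -1, -1; range = 2 − (-4) = 6.
v-values: -8, -6, 6, 1, 5; range = 6 − (-8) = 14.
Area = (6 × 14) / 2 = 42.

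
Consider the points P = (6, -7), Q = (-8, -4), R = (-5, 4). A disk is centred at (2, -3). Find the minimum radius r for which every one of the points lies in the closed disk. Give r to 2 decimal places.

10.05

The required radius is the distance from (2, -3) to the farthest point.
Squared distances: 32, 101, 98.
Maximum is 101, attained at Q.
r = √101 ≈ 10.05.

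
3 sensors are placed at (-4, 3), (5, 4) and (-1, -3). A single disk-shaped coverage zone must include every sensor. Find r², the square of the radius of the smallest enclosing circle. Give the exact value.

17425/722

Call the three points A, B, C in the order given.
Side lengths²: AB² = 82, AC² = 45, BC² = 85.
Since BC² = 85 < 82 + 45 = 127, the triangle is acute, so the smallest enclosing circle is the circumcircle.
Circumcentre = (27/38, 61/38), r² = 17425/722.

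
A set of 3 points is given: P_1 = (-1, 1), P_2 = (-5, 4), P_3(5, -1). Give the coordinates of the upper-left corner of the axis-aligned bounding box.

x-range [-5, 5], y-range [-1, 4].
The upper-left corner is (-5, 4).

(-5, 4)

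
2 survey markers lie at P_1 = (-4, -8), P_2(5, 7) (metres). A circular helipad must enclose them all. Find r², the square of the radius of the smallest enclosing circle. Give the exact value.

76.5

The smallest circle enclosing two points has them as diameter endpoints.
Centre = midpoint = (0.5, -0.5); r² = |P_1P_2|²/4 = 306/4 = 76.5.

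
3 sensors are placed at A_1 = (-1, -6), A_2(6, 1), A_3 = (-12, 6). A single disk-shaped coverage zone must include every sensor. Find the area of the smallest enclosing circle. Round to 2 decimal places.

Side lengths²: A_1A_2² = 98, A_1A_3² = 265, A_2A_3² = 349.
Since A_2A_3² = 349 < 265 + 98 = 363, the triangle is acute, so the smallest enclosing circle is the circumcircle.
Circumcentre = (-143/46, 143/46), r² = 92485/1058.
Area = π·r² = π·92485/1058 ≈ 274.62.

274.62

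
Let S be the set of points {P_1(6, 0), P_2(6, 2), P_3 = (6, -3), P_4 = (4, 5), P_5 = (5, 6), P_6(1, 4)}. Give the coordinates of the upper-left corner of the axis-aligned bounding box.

(1, 6)

x-range [1, 6], y-range [-3, 6].
The upper-left corner is (1, 6).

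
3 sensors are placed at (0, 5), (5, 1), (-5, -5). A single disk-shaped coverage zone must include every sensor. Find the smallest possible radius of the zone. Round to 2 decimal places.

5.96

Call the three points A, B, C in the order given.
Side lengths²: AB² = 41, AC² = 125, BC² = 136.
Since BC² = 136 < 125 + 41 = 166, the triangle is acute, so the smallest enclosing circle is the circumcircle.
Circumcentre = (-9/14, -13/14), r² = 3485/98.
r = √(3485/98) ≈ 5.96.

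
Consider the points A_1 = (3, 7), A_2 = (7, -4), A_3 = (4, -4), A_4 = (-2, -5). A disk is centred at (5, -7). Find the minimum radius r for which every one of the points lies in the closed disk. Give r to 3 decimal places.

14.142

The required radius is the distance from (5, -7) to the farthest point.
Squared distances: 200, 13, 10, 53.
Maximum is 200, attained at A_1.
r = √200 ≈ 14.142.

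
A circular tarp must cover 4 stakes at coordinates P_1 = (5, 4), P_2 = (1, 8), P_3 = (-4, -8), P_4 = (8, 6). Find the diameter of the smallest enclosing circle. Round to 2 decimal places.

18.44

The farthest pair is P_3–P_4 with squared distance 340. The circle on this segment as diameter has centre (2, -1) and r² = 340/4 = 85.
Check P_1: distance² to centre = 34 ≤ 85, so it lies inside.
All remaining points lie in this disk, and no smaller disk contains both endpoints, so this is the minimum enclosing circle.
Diameter = 2r = 2√85 ≈ 18.44.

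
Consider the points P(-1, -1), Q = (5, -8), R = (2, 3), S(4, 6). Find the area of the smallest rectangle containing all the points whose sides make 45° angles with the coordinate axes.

97.5

In coordinates u = x + y, v = x − y the rectangle is axis-aligned; the map (x,y)→(u,v) scales areas by 2.
u-values: -2, -3, 5, 10; range = 10 − (-3) = 13.
v-values: 0, 13, -1, -2; range = 13 − (-2) = 15.
Area = (13 × 15) / 2 = 97.5.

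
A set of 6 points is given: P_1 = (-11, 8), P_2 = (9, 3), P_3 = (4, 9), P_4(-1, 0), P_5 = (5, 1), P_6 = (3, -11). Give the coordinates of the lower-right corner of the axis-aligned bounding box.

x-range [-11, 9], y-range [-11, 9].
The lower-right corner is (9, -11).

(9, -11)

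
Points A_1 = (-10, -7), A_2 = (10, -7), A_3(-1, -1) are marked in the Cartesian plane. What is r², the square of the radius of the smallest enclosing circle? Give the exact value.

100

Side lengths²: A_1A_2² = 400, A_1A_3² = 117, A_2A_3² = 157.
Since A_1A_2² = 400 ≥ 157 + 117 = 274, the angle opposite A_1A_2 is not acute, so the smallest enclosing circle has A_1A_2 as diameter.
Centre = midpoint of A_1A_2 = (0, -7), r² = 400/4 = 100.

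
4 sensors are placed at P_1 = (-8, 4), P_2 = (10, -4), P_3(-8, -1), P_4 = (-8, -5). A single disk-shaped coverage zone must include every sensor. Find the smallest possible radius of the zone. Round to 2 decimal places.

A smallest enclosing disk is always determined by at most three of the input points on its boundary.
The minimum enclosing circle is determined by three boundary points: P_1, P_2, P_4.
Their circumcentre is (7/9, -0.5) with r² = 31525/324.
The farthest remaining point P_3 is at distance² 25045/324 ≤ 31525/324.
r = √(31525/324) ≈ 9.86.

9.86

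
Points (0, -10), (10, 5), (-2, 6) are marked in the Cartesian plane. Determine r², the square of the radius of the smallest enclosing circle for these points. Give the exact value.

122525/1444

Call the three points A, B, C in the order given.
Side lengths²: AB² = 325, AC² = 260, BC² = 145.
Since AB² = 325 < 260 + 145 = 405, the triangle is acute, so the smallest enclosing circle is the circumcircle.
Circumcentre = (65/19, -55/38), r² = 122525/1444.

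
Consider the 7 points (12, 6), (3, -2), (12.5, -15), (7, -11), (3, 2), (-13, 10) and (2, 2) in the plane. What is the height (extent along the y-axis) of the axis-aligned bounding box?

25

max y = 10, min y = -15, so height = 25.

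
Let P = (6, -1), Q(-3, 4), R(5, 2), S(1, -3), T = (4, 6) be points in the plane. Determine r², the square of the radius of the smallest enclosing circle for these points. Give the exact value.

26.5

By Welzl's lemma the MEC is supported by two points (diametrically opposite) or three points (on a circumcircle).
The farthest pair is P–Q with squared distance 106. The circle on this segment as diameter has centre (1.5, 1.5) and r² = 106/4 = 26.5.
Check R: distance² to centre = 12.5 ≤ 26.5, so it lies inside.
All remaining points lie in this disk, and no smaller disk contains both endpoints, so this is the minimum enclosing circle.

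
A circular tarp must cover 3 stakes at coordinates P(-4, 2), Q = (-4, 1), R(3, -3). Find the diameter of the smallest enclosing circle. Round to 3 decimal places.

8.602

Side lengths²: PQ² = 1, PR² = 74, QR² = 65.
Since PR² = 74 ≥ 65 + 1 = 66, the angle opposite PR is not acute, so the smallest enclosing circle has PR as diameter.
Centre = midpoint of PR = (-0.5, -0.5), r² = 74/4 = 18.5.
Diameter = 2r = 2√(18.5) ≈ 8.602.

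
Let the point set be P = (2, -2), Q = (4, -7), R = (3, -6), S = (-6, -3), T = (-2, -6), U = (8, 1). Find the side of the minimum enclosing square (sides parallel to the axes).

14

The bounding box has width 14 and height 8.
An axis-aligned square enclosing the set must have side ≥ max(width, height).
So the minimum side is max(14, 8) = 14.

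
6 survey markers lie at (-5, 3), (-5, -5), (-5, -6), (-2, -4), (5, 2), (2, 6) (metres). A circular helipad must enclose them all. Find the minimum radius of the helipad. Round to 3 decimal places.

6.946

The minimum enclosing circle of a finite set is fixed by two of the points (as a diameter) or three (as a circumcircle).
The farthest pair is (-5, -6)–(2, 6) with squared distance 193. The circle on this segment as diameter has centre (-1.5, 0) and r² = 193/4 = 48.25.
Check (-5, 3): distance² to centre = 21.25 ≤ 48.25, so it lies inside.
All remaining points lie in this disk, and no smaller disk contains both endpoints, so this is the minimum enclosing circle.
r = √(48.25) ≈ 6.946.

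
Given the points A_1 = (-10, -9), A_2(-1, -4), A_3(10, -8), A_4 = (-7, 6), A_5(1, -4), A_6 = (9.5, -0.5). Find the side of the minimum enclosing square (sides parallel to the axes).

The bounding box has width 20 and height 15.
An axis-aligned square enclosing the set must have side ≥ max(width, height).
So the minimum side is max(20, 15) = 20.

20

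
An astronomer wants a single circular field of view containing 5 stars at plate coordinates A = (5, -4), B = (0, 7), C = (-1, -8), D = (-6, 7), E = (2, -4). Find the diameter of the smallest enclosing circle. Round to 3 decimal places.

16.125

By Welzl's lemma the MEC is supported by two points (diametrically opposite) or three points (on a circumcircle).
The minimum enclosing circle is determined by three boundary points: A, C, D.
Their circumcentre is (-2, 0) with r² = 65.
The farthest remaining point B is at distance² 53 ≤ 65.
Diameter = 2r = 2√65 ≈ 16.125.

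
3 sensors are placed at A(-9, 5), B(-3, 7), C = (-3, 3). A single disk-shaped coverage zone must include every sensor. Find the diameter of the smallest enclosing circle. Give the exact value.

Side lengths²: AB² = 40, AC² = 40, BC² = 16.
Since AC² = 40 < 40 + 16 = 56, the triangle is acute, so the smallest enclosing circle is the circumcircle.
Circumcentre = (-17/3, 5), r² = 100/9.
Diameter = 2r = 2√(100/9) = 20/3.

20/3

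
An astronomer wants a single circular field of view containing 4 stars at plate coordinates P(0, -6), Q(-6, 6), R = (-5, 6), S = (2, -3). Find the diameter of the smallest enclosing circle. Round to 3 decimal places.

13.416

The farthest pair is P–Q with squared distance 180. The circle on this segment as diameter has centre (-3, 0) and r² = 180/4 = 45.
Check R: distance² to centre = 40 ≤ 45, so it lies inside.
All remaining points lie in this disk, and no smaller disk contains both endpoints, so this is the minimum enclosing circle.
Diameter = 2r = 2√45 ≈ 13.416.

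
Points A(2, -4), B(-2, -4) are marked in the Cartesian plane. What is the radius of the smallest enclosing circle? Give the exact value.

The smallest circle enclosing two points has them as diameter endpoints.
Centre = midpoint = (0, -4); r² = |AB|²/4 = 16/4 = 4.
r = √4 = 2.

2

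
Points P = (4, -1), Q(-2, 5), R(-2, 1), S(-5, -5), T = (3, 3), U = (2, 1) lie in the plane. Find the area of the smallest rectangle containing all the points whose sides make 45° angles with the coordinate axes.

In coordinates u = x + y, v = x − y the rectangle is axis-aligned; the map (x,y)→(u,v) scales areas by 2.
u-values: 3, 3, -1, -10, 6, 3; range = 6 − (-10) = 16.
v-values: 5, -7, -3, 0, 0, 1; range = 5 − (-7) = 12.
Area = (16 × 12) / 2 = 96.

96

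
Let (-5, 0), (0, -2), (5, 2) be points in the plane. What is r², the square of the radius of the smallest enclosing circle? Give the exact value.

Call the three points A, B, C in the order given.
Side lengths²: AB² = 29, AC² = 104, BC² = 41.
Since AC² = 104 ≥ 41 + 29 = 70, the angle opposite AC is not acute, so the smallest enclosing circle has AC as diameter.
Centre = midpoint of AC = (0, 1), r² = 104/4 = 26.

26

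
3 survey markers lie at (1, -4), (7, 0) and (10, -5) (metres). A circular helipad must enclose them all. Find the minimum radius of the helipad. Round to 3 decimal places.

4.533

Call the three points A, B, C in the order given.
Side lengths²: AB² = 52, AC² = 82, BC² = 34.
Since AC² = 82 < 52 + 34 = 86, the triangle is acute, so the smallest enclosing circle is the circumcircle.
Circumcentre = (116/21, -30/7), r² = 9061/441.
r = √(9061/441) ≈ 4.533.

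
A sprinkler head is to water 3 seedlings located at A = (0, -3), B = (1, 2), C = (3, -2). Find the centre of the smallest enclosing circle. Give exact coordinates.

Side lengths²: AB² = 26, AC² = 10, BC² = 20.
Since AB² = 26 < 20 + 10 = 30, the triangle is acute, so the smallest enclosing circle is the circumcircle.
Circumcentre = (6/7, -4/7), r² = 325/49.
Centre = (6/7, -4/7).

(6/7, -4/7)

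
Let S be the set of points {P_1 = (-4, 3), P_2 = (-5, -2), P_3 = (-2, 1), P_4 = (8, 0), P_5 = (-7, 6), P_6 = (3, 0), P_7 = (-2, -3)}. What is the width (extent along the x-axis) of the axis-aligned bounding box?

max x = 8, min x = -7, so width = 15.

15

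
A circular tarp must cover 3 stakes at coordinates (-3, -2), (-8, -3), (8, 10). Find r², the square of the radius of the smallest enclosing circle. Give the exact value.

Call the three points A, B, C in the order given.
Side lengths²: AB² = 26, AC² = 265, BC² = 425.
Since BC² = 425 ≥ 265 + 26 = 291, the angle opposite BC is not acute, so the smallest enclosing circle has BC as diameter.
Centre = midpoint of BC = (0, 3.5), r² = 425/4 = 106.25.

106.25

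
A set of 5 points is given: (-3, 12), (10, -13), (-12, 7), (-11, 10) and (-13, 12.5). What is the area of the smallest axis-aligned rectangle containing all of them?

x ranges over [-13, 10], width 23.
y ranges over [-13, 12.5], height 25.5.
Area = 23 × 25.5 = 586.5.

586.5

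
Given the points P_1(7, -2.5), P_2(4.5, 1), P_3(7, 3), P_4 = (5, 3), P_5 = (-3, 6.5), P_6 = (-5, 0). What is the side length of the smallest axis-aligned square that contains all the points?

12

The bounding box has width 12 and height 9.
An axis-aligned square enclosing the set must have side ≥ max(width, height).
So the minimum side is max(12, 9) = 12.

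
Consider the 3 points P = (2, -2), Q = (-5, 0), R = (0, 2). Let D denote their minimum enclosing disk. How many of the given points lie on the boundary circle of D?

2

Side lengths²: PQ² = 53, PR² = 20, QR² = 29.
Since PQ² = 53 ≥ 29 + 20 = 49, the angle opposite PQ is not acute, so the smallest enclosing circle has PQ as diameter.
Centre = midpoint of PQ = (-1.5, -1), r² = 53/4 = 13.25.
The points at distance exactly r from the centre are P, Q — 2 points.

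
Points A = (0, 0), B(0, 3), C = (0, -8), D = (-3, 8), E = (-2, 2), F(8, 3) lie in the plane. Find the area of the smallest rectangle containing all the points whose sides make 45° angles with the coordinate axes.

In coordinates u = x + y, v = x − y the rectangle is axis-aligned; the map (x,y)→(u,v) scales areas by 2.
u-values: 0, 3, -8, 5, 0, 11; range = 11 − (-8) = 19.
v-values: 0, -3, 8, -11, -4, 5; range = 8 − (-11) = 19.
Area = (19 × 19) / 2 = 180.5.

180.5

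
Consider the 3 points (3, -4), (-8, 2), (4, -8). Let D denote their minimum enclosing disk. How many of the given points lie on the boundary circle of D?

2

Call the three points A, B, C in the order given.
Side lengths²: AB² = 157, AC² = 17, BC² = 244.
Since BC² = 244 ≥ 157 + 17 = 174, the angle opposite BC is not acute, so the smallest enclosing circle has BC as diameter.
Centre = midpoint of BC = (-2, -3), r² = 244/4 = 61.
The points at distance exactly r from the centre are (-8, 2), (4, -8) — 2 points.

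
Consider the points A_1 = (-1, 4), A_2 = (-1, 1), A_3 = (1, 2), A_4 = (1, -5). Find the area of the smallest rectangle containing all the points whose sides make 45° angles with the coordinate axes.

In coordinates u = x + y, v = x − y the rectangle is axis-aligned; the map (x,y)→(u,v) scales areas by 2.
u-values: 3, 0, 3, -4; range = 3 − (-4) = 7.
v-values: -5, -2, -1, 6; range = 6 − (-5) = 11.
Area = (7 × 11) / 2 = 38.5.

38.5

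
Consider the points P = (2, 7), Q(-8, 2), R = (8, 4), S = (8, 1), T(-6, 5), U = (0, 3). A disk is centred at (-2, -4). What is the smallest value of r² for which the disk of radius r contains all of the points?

164

The required radius is the distance from (-2, -4) to the farthest point.
Squared distances: 137, 72, 164, 125, 97, 53.
Maximum is 164, attained at R.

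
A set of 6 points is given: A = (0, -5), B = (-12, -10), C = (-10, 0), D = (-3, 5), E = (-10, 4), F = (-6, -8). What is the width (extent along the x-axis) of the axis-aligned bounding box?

12

max x = 0, min x = -12, so width = 12.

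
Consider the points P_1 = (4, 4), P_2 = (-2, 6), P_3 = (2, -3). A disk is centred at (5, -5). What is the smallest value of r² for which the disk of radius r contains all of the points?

170

The required radius is the distance from (5, -5) to the farthest point.
Squared distances: 82, 170, 13.
Maximum is 170, attained at P_2.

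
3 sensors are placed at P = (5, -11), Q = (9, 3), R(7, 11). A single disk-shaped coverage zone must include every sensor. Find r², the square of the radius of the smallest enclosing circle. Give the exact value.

122

Side lengths²: PQ² = 212, PR² = 488, QR² = 68.
Since PR² = 488 ≥ 212 + 68 = 280, the angle opposite PR is not acute, so the smallest enclosing circle has PR as diameter.
Centre = midpoint of PR = (6, 0), r² = 488/4 = 122.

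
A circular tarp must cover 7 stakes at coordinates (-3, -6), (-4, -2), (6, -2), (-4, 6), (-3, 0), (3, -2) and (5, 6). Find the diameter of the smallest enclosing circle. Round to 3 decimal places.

The minimum enclosing circle is determined by three boundary points: (-3, -6), (-4, 6), (5, 6).
Their circumcentre is (0.5, 1/3) with r² = 1885/36.
The farthest remaining point (6, -2) is at distance² 1285/36 ≤ 1885/36.
Diameter = 2r = 2√(1885/36) ≈ 14.472.

14.472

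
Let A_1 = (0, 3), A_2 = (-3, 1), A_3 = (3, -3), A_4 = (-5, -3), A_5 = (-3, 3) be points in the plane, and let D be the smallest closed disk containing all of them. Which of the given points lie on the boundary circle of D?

A_3, A_4, A_5

The minimum enclosing circle of a finite set is fixed by two of the points (as a diameter) or three (as a circumcircle).
The minimum enclosing circle is determined by three boundary points: A_3, A_4, A_5.
Their circumcentre is (-1, -1) with r² = 20.
The farthest remaining point A_1 is at distance² 17 ≤ 20.
The points at distance exactly r from the centre are A_3, A_4, A_5 — 3 points.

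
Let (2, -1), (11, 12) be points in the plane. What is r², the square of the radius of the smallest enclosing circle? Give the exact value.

The smallest circle enclosing two points has them as diameter endpoints.
Centre = midpoint = (6.5, 5.5); r² = |(2, -1)−(11, 12)|²/4 = 250/4 = 62.5.

62.5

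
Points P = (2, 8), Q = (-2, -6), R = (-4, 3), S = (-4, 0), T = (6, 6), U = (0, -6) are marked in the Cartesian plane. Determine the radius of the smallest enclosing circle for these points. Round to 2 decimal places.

7.34

A smallest enclosing disk is always determined by at most three of the input points on its boundary.
The minimum enclosing circle is determined by three boundary points: P, Q, T.
Their circumcentre is (0.875, 0.75) with r² = 53.828125.
The farthest remaining point U is at distance² 46.328125 ≤ 53.828125.
r = √(53.828125) ≈ 7.34.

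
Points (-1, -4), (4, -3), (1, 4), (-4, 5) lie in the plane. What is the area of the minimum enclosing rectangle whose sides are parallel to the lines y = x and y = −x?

80

In coordinates u = x + y, v = x − y the rectangle is axis-aligned; the map (x,y)→(u,v) scales areas by 2.
u-values: -5, 1, 5, 1; range = 5 − (-5) = 10.
v-values: 3, 7, -3, -9; range = 7 − (-9) = 16.
Area = (10 × 16) / 2 = 80.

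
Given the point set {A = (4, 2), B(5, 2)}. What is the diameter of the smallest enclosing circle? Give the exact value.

1

The smallest circle enclosing two points has them as diameter endpoints.
Centre = midpoint = (4.5, 2); r² = |AB|²/4 = 1/4 = 0.25.
Diameter = 2r = 2√(0.25) = 1.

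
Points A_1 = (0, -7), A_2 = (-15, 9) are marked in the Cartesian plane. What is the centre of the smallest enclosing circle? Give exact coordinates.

The smallest circle enclosing two points has them as diameter endpoints.
Centre = midpoint = (-7.5, 1); r² = |A_1A_2|²/4 = 481/4 = 120.25.
Centre = (-7.5, 1).

(-7.5, 1)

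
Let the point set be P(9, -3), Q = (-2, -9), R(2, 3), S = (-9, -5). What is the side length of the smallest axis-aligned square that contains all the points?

The bounding box has width 18 and height 12.
An axis-aligned square enclosing the set must have side ≥ max(width, height).
So the minimum side is max(18, 12) = 18.

18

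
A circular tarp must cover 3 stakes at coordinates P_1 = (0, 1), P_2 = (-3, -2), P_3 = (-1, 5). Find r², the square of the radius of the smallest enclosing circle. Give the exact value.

13.25

Side lengths²: P_1P_2² = 18, P_1P_3² = 17, P_2P_3² = 53.
Since P_2P_3² = 53 ≥ 18 + 17 = 35, the angle opposite P_2P_3 is not acute, so the smallest enclosing circle has P_2P_3 as diameter.
Centre = midpoint of P_2P_3 = (-2, 1.5), r² = 53/4 = 13.25.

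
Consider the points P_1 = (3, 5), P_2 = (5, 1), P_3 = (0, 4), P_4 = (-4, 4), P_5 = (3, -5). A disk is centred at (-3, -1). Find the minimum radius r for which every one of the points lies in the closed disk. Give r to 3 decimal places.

The required radius is the distance from (-3, -1) to the farthest point.
Squared distances: 72, 68, 34, 26, 52.
Maximum is 72, attained at P_1.
r = √72 ≈ 8.485.

8.485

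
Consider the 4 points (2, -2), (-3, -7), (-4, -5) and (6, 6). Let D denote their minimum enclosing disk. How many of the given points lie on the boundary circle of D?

The farthest pair is (-3, -7)–(6, 6) with squared distance 250. The circle on this segment as diameter has centre (1.5, -0.5) and r² = 250/4 = 62.5.
Check (2, -2): distance² to centre = 2.5 ≤ 62.5, so it lies inside.
All remaining points lie in this disk, and no smaller disk contains both endpoints, so this is the minimum enclosing circle.
The points at distance exactly r from the centre are (-3, -7), (6, 6) — 2 points.

2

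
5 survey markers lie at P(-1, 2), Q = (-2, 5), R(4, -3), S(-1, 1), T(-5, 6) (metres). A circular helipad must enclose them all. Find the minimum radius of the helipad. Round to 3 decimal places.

The farthest pair is R–T with squared distance 162. The circle on this segment as diameter has centre (-0.5, 1.5) and r² = 162/4 = 40.5.
Check P: distance² to centre = 0.5 ≤ 40.5, so it lies inside.
All remaining points lie in this disk, and no smaller disk contains both endpoints, so this is the minimum enclosing circle.
r = √(40.5) ≈ 6.364.

6.364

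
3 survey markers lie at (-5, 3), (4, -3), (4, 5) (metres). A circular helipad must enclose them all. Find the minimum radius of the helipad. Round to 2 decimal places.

5.54

Call the three points A, B, C in the order given.
Side lengths²: AB² = 117, AC² = 85, BC² = 64.
Since AB² = 117 < 85 + 64 = 149, the triangle is acute, so the smallest enclosing circle is the circumcircle.
Circumcentre = (1/6, 1), r² = 1105/36.
r = √(1105/36) ≈ 5.54.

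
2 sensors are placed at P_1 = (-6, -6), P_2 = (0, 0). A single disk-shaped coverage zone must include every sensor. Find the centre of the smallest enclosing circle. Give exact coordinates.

The smallest circle enclosing two points has them as diameter endpoints.
Centre = midpoint = (-3, -3); r² = |P_1P_2|²/4 = 72/4 = 18.
Centre = (-3, -3).

(-3, -3)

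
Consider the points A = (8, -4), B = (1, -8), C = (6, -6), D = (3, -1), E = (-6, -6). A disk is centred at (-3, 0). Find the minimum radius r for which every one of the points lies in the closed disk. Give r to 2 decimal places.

The required radius is the distance from (-3, 0) to the farthest point.
Squared distances: 137, 80, 117, 37, 45.
Maximum is 137, attained at A.
r = √137 ≈ 11.70.

11.70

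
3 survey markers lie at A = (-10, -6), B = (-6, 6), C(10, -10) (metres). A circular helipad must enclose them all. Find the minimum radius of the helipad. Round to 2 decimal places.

Side lengths²: AB² = 160, AC² = 416, BC² = 512.
Since BC² = 512 < 416 + 160 = 576, the triangle is acute, so the smallest enclosing circle is the circumcircle.
Circumcentre = (1, -3), r² = 130.
r = √130 ≈ 11.40.

11.40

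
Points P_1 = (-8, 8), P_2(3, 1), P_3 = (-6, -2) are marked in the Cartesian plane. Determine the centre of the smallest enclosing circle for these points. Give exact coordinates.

Side lengths²: P_1P_2² = 170, P_1P_3² = 104, P_2P_3² = 90.
Since P_1P_2² = 170 < 104 + 90 = 194, the triangle is acute, so the smallest enclosing circle is the circumcircle.
Circumcentre = (-2.9375, 3.8125), r² = 43.1640625.
Centre = (-2.9375, 3.8125).

(-2.9375, 3.8125)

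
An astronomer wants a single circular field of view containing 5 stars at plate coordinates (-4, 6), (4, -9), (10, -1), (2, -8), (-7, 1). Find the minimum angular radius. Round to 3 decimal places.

By Welzl's lemma the MEC is supported by two points (diametrically opposite) or three points (on a circumcircle).
The minimum enclosing circle is determined by three boundary points: (-4, 6), (4, -9), (10, -1).
Their circumcentre is (15/11, -17/22) with r² = 36125/484.
The farthest remaining point (-7, 1) is at distance² 35377/484 ≤ 36125/484.
r = √(36125/484) ≈ 8.639.

8.639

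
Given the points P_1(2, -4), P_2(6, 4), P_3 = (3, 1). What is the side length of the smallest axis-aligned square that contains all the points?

8

The bounding box has width 4 and height 8.
An axis-aligned square enclosing the set must have side ≥ max(width, height).
So the minimum side is max(4, 8) = 8.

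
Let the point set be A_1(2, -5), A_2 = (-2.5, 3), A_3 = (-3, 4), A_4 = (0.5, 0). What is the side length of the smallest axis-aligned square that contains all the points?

9

The bounding box has width 5 and height 9.
An axis-aligned square enclosing the set must have side ≥ max(width, height).
So the minimum side is max(5, 9) = 9.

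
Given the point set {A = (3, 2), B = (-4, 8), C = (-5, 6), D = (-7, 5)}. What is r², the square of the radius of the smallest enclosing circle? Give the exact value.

The minimum enclosing circle of a finite set is fixed by two of the points (as a diameter) or three (as a circumcircle).
The farthest pair is A–D with squared distance 109. The circle on this segment as diameter has centre (-2, 3.5) and r² = 109/4 = 27.25.
Check B: distance² to centre = 24.25 ≤ 27.25, so it lies inside.
All remaining points lie in this disk, and no smaller disk contains both endpoints, so this is the minimum enclosing circle.

27.25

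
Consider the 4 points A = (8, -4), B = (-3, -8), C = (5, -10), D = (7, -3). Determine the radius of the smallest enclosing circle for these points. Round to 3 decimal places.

5.852

By Welzl's lemma the MEC is supported by two points (diametrically opposite) or three points (on a circumcircle).
The farthest pair is A–B with squared distance 137. The circle on this segment as diameter has centre (2.5, -6) and r² = 137/4 = 34.25.
Check C: distance² to centre = 22.25 ≤ 34.25, so it lies inside.
All remaining points lie in this disk, and no smaller disk contains both endpoints, so this is the minimum enclosing circle.
r = √(34.25) ≈ 5.852.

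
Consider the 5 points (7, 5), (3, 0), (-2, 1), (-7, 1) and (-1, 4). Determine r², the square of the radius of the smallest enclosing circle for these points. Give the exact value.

A smallest enclosing disk is always determined by at most three of the input points on its boundary.
The farthest pair is (7, 5)–(-7, 1) with squared distance 212. The circle on this segment as diameter has centre (0, 3) and r² = 212/4 = 53.
Check (3, 0): distance² to centre = 18 ≤ 53, so it lies inside.
All remaining points lie in this disk, and no smaller disk contains both endpoints, so this is the minimum enclosing circle.

53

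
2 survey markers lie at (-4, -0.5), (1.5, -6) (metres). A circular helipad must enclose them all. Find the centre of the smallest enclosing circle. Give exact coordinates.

The smallest circle enclosing two points has them as diameter endpoints.
Centre = midpoint = (-1.25, -3.25); r² = |(-4, -0.5)−(1.5, -6)|²/4 = 60.5/4 = 15.125.
Centre = (-1.25, -3.25).

(-1.25, -3.25)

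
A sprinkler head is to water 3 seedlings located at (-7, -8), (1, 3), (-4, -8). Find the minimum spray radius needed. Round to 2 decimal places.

6.80

Call the three points A, B, C in the order given.
Side lengths²: AB² = 185, AC² = 9, BC² = 146.
Since AB² = 185 ≥ 146 + 9 = 155, the angle opposite AB is not acute, so the smallest enclosing circle has AB as diameter.
Centre = midpoint of AB = (-3, -2.5), r² = 185/4 = 46.25.
r = √(46.25) ≈ 6.80.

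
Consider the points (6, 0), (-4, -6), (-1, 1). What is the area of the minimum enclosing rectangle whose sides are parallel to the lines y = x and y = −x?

In coordinates u = x + y, v = x − y the rectangle is axis-aligned; the map (x,y)→(u,v) scales areas by 2.
u-values: 6, -10, 0; range = 6 − (-10) = 16.
v-values: 6, 2, -2; range = 6 − (-2) = 8.
Area = (16 × 8) / 2 = 64.

64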